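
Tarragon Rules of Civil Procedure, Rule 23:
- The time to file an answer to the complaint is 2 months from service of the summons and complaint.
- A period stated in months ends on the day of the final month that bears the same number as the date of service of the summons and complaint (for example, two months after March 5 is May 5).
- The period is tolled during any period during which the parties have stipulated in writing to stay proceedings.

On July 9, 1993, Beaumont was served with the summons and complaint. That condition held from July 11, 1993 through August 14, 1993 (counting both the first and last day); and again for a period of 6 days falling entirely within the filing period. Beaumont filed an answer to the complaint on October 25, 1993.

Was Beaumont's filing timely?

2 months after July 9, 1993 is September 9, 1993.
From July 11, 1993 through August 14, 1993 inclusive is 35 days; tolling adds 35 days: September 9, 1993 + 35 days = October 14, 1993.
Tolling adds 6 days: October 14, 1993 + 6 days = October 20, 1993.
The deadline is October 20, 1993; the filing on October 25, 1993 is after that date.

No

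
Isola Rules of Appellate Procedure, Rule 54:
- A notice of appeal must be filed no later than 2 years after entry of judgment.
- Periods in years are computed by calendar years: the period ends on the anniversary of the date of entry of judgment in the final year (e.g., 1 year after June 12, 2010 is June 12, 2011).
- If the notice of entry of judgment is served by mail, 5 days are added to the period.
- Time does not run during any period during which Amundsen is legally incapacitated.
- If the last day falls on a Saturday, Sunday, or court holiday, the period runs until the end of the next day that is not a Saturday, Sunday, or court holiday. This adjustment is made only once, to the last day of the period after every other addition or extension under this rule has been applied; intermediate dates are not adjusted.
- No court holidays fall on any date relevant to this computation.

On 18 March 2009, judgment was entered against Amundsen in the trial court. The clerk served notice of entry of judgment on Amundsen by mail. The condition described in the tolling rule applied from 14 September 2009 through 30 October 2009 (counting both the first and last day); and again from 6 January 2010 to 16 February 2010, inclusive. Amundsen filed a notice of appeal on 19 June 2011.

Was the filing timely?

Yes

2 years after 18 March 2009 is March 18, 2011.
Service was by mail, adding 5 days: March 18, 2011 + 5 days = March 23, 2011.
From September 14, 2009 through October 30, 2009 inclusive is 47 days; tolling adds 47 days: March 23, 2011 + 47 days = May 9, 2011.
From January 6, 2010 through February 16, 2010 inclusive is 42 days; tolling adds 42 days: May 9, 2011 + 42 days = June 20, 2011.
June 20, 2011 is a Monday and not a court holiday, so no extension applies.
The deadline is June 20, 2011; the filing on June 19, 2011 is on or before that date.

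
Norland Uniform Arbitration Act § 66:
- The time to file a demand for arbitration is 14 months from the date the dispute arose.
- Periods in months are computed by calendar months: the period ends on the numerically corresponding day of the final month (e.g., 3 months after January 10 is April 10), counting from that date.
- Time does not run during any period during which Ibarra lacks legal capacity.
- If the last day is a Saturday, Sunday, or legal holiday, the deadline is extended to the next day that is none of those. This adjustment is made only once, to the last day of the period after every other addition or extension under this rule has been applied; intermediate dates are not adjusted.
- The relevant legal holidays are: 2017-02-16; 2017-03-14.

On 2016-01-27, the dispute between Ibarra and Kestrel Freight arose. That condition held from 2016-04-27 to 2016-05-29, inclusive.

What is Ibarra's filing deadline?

May 1, 2017

14 months after 2016-01-27 is March 27, 2017.
From April 27, 2016 through May 29, 2016 inclusive is 33 days; tolling adds 33 days: March 27, 2017 + 33 days = April 29, 2017.
April 29, 2017 is Saturday; April 30, 2017 is Sunday. The next qualifying day is May 1, 2017.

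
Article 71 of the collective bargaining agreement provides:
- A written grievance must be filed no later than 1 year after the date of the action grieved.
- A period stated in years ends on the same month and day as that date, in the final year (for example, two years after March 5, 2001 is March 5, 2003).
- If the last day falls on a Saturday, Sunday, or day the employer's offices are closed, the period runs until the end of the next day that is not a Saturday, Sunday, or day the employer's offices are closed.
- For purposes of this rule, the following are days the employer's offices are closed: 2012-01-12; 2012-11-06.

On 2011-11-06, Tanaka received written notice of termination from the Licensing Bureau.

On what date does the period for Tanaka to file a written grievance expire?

1 year after 2011-11-06 is November 6, 2012.
November 6, 2012 is a listed holiday. The next qualifying day is November 7, 2012.

November 7, 2012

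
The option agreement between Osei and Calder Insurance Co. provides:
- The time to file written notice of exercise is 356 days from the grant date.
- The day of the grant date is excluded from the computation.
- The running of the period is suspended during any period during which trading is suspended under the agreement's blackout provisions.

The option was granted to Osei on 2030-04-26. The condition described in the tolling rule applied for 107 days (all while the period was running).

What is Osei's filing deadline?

August 2, 2031

356 days after 2030-04-26 is April 17, 2031.
Tolling adds 107 days: April 17, 2031 + 107 days = August 2, 2031.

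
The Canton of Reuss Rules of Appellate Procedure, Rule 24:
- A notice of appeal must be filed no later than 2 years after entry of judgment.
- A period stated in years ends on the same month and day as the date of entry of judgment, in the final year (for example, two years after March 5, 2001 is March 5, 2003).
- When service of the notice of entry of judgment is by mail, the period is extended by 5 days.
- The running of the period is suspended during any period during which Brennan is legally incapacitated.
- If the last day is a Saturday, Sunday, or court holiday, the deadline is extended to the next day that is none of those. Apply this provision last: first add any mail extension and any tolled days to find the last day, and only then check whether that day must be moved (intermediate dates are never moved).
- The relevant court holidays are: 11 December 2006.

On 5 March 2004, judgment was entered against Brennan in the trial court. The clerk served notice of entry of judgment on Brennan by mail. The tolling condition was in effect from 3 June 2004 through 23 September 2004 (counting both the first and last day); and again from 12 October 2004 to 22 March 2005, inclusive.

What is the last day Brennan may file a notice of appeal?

2 years after 5 March 2004 is March 5, 2006.
Service was by mail, adding 5 days: March 5, 2006 + 5 days = March 10, 2006.
From June 3, 2004 through September 23, 2004 inclusive is 113 days; tolling adds 113 days: March 10, 2006 + 113 days = July 1, 2006.
From October 12, 2004 through March 22, 2005 inclusive is 162 days; tolling adds 162 days: July 1, 2006 + 162 days = December 10, 2006.
December 10, 2006 is Sunday; December 11, 2006 is a listed holiday. The next qualifying day is December 12, 2006.

December 12, 2006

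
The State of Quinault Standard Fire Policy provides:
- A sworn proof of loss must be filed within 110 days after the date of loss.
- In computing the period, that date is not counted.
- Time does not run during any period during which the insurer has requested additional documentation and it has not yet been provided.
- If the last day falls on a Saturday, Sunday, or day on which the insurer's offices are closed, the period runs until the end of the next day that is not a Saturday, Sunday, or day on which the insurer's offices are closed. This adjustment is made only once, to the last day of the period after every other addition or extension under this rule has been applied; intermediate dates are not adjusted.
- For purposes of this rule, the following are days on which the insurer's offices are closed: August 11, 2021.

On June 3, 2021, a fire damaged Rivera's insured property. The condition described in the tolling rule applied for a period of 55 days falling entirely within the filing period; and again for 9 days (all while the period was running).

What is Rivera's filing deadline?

110 days after June 3, 2021 is September 21, 2021.
Tolling adds 55 days: September 21, 2021 + 55 days = November 15, 2021.
Tolling adds 9 days: November 15, 2021 + 9 days = November 24, 2021.
November 24, 2021 is a Wednesday and not a day on which the insurer's offices are closed, so no extension applies.

November 24, 2021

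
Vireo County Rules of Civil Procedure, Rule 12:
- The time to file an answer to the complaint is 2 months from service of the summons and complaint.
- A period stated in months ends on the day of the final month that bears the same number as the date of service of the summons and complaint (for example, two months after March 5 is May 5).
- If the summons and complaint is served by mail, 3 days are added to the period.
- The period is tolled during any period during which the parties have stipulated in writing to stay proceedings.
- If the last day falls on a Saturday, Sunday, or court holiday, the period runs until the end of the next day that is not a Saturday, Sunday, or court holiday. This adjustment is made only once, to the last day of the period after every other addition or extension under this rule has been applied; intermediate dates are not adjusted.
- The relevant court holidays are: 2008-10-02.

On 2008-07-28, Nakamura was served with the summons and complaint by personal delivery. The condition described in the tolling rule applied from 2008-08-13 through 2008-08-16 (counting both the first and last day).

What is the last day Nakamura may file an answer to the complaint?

October 3, 2008

2 months after 2008-07-28 is September 28, 2008.
Service was not by mail, so no mail extension applies.
From August 13, 2008 through August 16, 2008 inclusive is 4 days; tolling adds 4 days: September 28, 2008 + 4 days = October 2, 2008.
October 2, 2008 is a listed holiday. The next qualifying day is October 3, 2008.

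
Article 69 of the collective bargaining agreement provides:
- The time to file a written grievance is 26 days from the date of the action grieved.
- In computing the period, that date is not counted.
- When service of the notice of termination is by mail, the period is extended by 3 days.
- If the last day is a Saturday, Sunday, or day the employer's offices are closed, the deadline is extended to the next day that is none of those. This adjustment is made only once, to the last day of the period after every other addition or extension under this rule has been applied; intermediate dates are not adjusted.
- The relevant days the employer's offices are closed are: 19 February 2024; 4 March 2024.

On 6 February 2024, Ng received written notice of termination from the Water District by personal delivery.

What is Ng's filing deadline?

26 days after 6 February 2024 is March 3, 2024.
Service was not by mail, so no mail extension applies.
March 3, 2024 is Sunday; March 4, 2024 is a listed holiday. The next qualifying day is March 5, 2024.

March 5, 2024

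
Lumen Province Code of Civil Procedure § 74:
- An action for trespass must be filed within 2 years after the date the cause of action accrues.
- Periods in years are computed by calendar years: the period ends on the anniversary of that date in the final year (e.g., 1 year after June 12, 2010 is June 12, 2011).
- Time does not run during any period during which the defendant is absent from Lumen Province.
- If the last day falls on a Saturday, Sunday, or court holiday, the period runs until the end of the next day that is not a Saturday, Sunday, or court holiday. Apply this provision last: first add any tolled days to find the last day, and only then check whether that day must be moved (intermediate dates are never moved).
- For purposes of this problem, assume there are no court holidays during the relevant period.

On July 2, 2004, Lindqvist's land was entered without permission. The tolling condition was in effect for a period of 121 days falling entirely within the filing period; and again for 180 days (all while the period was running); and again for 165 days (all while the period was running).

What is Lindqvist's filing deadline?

2 years after July 2, 2004 is July 2, 2006.
Tolling adds 121 days: July 2, 2006 + 121 days = October 31, 2006.
Tolling adds 180 days: October 31, 2006 + 180 days = April 29, 2007.
Tolling adds 165 days: April 29, 2007 + 165 days = October 11, 2007.
October 11, 2007 is a Thursday and not a court holiday, so no extension applies.

October 11, 2007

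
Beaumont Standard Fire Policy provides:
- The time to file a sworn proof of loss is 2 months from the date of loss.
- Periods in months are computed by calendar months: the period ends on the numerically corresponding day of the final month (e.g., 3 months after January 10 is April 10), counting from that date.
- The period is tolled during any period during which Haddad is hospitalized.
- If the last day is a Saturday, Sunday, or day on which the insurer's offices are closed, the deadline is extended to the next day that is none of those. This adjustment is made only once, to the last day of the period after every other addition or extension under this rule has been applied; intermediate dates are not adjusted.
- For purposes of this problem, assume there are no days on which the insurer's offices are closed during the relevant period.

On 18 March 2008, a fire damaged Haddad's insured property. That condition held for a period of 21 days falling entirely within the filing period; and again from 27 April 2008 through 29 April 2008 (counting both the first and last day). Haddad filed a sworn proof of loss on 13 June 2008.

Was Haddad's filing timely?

No

2 months after 18 March 2008 is May 18, 2008.
Tolling adds 21 days: May 18, 2008 + 21 days = June 8, 2008.
From April 27, 2008 through April 29, 2008 inclusive is 3 days; tolling adds 3 days: June 8, 2008 + 3 days = June 11, 2008.
June 11, 2008 is a Wednesday and not a day on which the insurer's offices are closed, so no extension applies.
The deadline is June 11, 2008; the filing on June 13, 2008 is after that date.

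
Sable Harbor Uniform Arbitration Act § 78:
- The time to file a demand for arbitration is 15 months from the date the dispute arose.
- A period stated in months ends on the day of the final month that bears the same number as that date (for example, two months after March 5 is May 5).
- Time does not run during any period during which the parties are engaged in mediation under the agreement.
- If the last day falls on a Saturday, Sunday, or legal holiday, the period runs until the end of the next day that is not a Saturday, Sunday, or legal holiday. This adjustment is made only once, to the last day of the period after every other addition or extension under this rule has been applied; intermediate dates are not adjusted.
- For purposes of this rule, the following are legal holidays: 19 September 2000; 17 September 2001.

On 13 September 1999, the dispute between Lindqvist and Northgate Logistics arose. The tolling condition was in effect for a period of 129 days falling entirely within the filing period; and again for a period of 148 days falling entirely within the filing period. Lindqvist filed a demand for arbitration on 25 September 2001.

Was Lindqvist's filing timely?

15 months after 13 September 1999 is December 13, 2000.
Tolling adds 129 days: December 13, 2000 + 129 days = April 21, 2001.
Tolling adds 148 days: April 21, 2001 + 148 days = September 16, 2001.
September 16, 2001 is Sunday; September 17, 2001 is a listed holiday. The next qualifying day is September 18, 2001.
The deadline is September 18, 2001; the filing on September 25, 2001 is after that date.

No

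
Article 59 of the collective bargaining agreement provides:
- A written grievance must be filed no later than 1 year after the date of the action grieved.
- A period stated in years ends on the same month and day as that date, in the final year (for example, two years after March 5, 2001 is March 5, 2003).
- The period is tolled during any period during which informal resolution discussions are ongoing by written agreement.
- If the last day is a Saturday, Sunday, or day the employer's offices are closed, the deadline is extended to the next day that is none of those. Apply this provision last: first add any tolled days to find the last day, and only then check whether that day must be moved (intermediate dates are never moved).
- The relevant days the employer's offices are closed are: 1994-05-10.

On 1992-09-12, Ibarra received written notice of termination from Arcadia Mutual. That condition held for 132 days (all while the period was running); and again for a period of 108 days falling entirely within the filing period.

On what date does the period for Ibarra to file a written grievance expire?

May 11, 1994

1 year after 1992-09-12 is September 12, 1993.
Tolling adds 132 days: September 12, 1993 + 132 days = January 22, 1994.
Tolling adds 108 days: January 22, 1994 + 108 days = May 10, 1994.
May 10, 1994 is a listed holiday. The next qualifying day is May 11, 1994.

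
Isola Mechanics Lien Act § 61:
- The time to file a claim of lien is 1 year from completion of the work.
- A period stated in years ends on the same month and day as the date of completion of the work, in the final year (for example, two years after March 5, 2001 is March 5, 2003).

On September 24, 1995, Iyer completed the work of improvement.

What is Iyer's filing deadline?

1 year after September 24, 1995 is September 24, 1996.

September 24, 1996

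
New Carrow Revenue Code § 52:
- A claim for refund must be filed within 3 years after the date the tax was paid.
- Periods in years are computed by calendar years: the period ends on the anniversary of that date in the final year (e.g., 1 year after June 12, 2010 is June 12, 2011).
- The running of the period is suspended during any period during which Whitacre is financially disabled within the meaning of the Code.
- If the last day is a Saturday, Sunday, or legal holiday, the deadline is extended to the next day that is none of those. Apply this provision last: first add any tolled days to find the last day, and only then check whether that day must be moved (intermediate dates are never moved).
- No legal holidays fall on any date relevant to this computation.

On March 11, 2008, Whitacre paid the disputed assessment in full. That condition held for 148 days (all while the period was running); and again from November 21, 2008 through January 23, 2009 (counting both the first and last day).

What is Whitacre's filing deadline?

October 10, 2011

3 years after March 11, 2008 is March 11, 2011.
Tolling adds 148 days: March 11, 2011 + 148 days = August 6, 2011.
From November 21, 2008 through January 23, 2009 inclusive is 64 days; tolling adds 64 days: August 6, 2011 + 64 days = October 9, 2011.
October 9, 2011 is Sunday. The next qualifying day is October 10, 2011.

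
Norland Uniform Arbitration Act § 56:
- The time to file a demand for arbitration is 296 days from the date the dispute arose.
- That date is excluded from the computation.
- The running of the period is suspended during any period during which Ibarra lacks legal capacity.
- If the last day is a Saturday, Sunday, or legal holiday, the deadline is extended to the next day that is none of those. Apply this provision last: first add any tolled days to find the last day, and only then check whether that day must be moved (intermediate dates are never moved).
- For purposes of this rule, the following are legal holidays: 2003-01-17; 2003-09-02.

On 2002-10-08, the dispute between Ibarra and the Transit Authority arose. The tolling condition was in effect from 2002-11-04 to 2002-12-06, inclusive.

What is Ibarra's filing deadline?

September 3, 2003

296 days after 2002-10-08 is July 31, 2003.
From November 4, 2002 through December 6, 2002 inclusive is 33 days; tolling adds 33 days: July 31, 2003 + 33 days = September 2, 2003.
September 2, 2003 is a listed holiday. The next qualifying day is September 3, 2003.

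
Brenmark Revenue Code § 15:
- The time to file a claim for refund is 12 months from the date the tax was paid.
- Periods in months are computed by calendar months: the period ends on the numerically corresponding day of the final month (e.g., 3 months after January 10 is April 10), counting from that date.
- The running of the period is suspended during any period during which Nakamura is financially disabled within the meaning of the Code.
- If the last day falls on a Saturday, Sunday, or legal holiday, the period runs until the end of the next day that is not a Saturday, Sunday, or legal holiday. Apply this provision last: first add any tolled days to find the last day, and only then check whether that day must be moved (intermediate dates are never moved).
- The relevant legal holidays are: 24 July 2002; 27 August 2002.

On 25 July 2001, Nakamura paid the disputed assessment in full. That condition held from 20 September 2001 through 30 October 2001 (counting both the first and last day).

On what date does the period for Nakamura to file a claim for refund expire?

12 months after 25 July 2001 is July 25, 2002.
From September 20, 2001 through October 30, 2001 inclusive is 41 days; tolling adds 41 days: July 25, 2002 + 41 days = September 4, 2002.
September 4, 2002 is a Wednesday and not a legal holiday, so no extension applies.

September 4, 2002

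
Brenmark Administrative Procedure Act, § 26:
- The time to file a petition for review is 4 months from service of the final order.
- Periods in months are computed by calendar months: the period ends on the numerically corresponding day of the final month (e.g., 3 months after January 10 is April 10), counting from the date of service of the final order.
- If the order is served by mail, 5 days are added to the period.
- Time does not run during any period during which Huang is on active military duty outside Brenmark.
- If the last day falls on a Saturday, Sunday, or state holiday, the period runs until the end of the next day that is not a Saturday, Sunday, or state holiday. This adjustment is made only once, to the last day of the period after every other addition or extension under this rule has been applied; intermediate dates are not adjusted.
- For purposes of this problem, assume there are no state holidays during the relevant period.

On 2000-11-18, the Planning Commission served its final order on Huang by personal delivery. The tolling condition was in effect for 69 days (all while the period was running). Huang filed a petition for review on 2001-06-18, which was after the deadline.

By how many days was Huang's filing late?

21 days

4 months after 2000-11-18 is March 18, 2001.
Service was not by mail, so no mail extension applies.
Tolling adds 69 days: March 18, 2001 + 69 days = May 26, 2001.
May 26, 2001 is Saturday; May 27, 2001 is Sunday. The next qualifying day is May 28, 2001.
The deadline is May 28, 2001; from May 28, 2001 to June 18, 2001 is 21 days.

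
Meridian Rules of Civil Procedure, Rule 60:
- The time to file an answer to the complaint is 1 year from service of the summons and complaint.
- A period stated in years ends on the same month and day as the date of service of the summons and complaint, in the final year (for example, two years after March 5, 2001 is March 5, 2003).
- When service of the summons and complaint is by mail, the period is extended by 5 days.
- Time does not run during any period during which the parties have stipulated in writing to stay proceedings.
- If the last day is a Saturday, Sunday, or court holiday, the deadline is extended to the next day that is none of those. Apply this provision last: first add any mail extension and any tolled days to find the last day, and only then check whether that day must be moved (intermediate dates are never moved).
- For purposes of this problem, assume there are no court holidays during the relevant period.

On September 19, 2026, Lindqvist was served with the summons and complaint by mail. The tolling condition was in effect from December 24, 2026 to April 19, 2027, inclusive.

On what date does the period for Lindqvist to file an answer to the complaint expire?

January 19, 2028

1 year after September 19, 2026 is September 19, 2027.
Service was by mail, adding 5 days: September 19, 2027 + 5 days = September 24, 2027.
From December 24, 2026 through April 19, 2027 inclusive is 117 days; tolling adds 117 days: September 24, 2027 + 117 days = January 19, 2028.
January 19, 2028 is a Wednesday and not a court holiday, so no extension applies.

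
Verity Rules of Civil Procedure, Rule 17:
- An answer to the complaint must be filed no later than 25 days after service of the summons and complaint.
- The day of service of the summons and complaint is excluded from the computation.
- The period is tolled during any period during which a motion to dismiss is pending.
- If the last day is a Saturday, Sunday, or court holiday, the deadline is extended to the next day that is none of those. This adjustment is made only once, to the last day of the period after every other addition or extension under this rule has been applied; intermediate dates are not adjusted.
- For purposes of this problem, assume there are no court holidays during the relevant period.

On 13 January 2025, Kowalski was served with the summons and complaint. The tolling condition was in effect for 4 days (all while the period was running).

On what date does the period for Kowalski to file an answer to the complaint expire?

25 days after 13 January 2025 is February 7, 2025.
Tolling adds 4 days: February 7, 2025 + 4 days = February 11, 2025.
February 11, 2025 is a Tuesday and not a court holiday, so no extension applies.

February 11, 2025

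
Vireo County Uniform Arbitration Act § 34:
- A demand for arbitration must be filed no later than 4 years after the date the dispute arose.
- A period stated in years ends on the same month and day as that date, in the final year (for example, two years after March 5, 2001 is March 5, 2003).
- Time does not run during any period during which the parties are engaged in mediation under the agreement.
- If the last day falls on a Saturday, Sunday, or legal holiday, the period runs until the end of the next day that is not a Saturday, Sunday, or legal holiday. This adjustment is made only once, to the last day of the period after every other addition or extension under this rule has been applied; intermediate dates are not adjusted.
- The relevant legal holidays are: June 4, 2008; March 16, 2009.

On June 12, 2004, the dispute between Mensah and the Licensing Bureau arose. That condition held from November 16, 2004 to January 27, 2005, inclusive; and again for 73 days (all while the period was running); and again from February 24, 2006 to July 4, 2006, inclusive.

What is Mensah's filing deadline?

4 years after June 12, 2004 is June 12, 2008.
From November 16, 2004 through January 27, 2005 inclusive is 73 days; tolling adds 73 days: June 12, 2008 + 73 days = August 24, 2008.
Tolling adds 73 days: August 24, 2008 + 73 days = November 5, 2008.
From February 24, 2006 through July 4, 2006 inclusive is 131 days; tolling adds 131 days: November 5, 2008 + 131 days = March 16, 2009.
March 16, 2009 is a listed holiday. The next qualifying day is March 17, 2009.

March 17, 2009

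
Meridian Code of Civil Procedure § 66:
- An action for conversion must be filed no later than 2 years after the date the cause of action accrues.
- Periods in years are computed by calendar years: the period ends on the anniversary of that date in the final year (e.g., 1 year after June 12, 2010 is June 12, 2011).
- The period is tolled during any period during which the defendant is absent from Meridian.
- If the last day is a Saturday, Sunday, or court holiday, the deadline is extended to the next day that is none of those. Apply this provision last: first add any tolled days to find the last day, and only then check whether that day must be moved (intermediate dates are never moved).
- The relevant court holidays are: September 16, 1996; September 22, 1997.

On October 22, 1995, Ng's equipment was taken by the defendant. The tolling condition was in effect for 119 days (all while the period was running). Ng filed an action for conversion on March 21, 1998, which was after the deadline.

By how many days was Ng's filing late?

2 years after October 22, 1995 is October 22, 1997.
Tolling adds 119 days: October 22, 1997 + 119 days = February 18, 1998.
February 18, 1998 is a Wednesday and not a court holiday, so no extension applies.
The deadline is February 18, 1998; from February 18, 1998 to March 21, 1998 is 31 days.

31 days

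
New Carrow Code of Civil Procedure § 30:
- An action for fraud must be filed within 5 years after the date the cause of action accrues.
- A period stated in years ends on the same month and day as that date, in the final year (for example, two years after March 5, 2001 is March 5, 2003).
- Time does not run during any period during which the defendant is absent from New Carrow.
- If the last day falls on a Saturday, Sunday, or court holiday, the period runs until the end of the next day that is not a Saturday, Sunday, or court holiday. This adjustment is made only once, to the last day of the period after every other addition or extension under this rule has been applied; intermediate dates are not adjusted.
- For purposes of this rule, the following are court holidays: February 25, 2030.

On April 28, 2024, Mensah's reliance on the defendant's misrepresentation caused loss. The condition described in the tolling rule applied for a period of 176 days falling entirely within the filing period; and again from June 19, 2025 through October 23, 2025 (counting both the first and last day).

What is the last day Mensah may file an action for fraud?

5 years after April 28, 2024 is April 28, 2029.
Tolling adds 176 days: April 28, 2029 + 176 days = October 21, 2029.
From June 19, 2025 through October 23, 2025 inclusive is 127 days; tolling adds 127 days: October 21, 2029 + 127 days = February 25, 2030.
February 25, 2030 is a listed holiday. The next qualifying day is February 26, 2030.

February 26, 2030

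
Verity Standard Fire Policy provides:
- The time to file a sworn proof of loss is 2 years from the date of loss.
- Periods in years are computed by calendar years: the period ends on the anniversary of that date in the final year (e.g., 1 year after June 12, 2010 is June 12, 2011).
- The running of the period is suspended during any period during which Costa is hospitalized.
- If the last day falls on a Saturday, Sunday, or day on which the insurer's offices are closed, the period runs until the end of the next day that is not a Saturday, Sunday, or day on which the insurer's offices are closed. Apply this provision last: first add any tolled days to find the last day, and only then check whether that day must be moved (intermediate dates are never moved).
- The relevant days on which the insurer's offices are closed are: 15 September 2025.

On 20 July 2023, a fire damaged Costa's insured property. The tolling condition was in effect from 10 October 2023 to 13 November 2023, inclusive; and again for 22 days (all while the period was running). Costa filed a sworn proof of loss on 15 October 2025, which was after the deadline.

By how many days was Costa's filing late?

29 days

2 years after 20 July 2023 is July 20, 2025.
From October 10, 2023 through November 13, 2023 inclusive is 35 days; tolling adds 35 days: July 20, 2025 + 35 days = August 24, 2025.
Tolling adds 22 days: August 24, 2025 + 22 days = September 15, 2025.
September 15, 2025 is a listed holiday. The next qualifying day is September 16, 2025.
The deadline is September 16, 2025; from September 16, 2025 to October 15, 2025 is 29 days.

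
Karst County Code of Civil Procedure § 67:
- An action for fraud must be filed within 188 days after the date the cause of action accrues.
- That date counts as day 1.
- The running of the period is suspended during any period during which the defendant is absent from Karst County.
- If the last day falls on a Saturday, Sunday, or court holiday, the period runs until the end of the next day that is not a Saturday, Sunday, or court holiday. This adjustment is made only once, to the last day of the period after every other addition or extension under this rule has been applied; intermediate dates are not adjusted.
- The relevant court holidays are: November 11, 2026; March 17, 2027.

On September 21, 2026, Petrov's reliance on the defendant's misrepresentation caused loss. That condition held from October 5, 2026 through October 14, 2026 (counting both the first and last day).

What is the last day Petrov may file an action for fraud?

April 6, 2027

Counting September 21, 2026 as day 1, day 188 is March 27, 2027.
From October 5, 2026 through October 14, 2026 inclusive is 10 days; tolling adds 10 days: March 27, 2027 + 10 days = April 6, 2027.
April 6, 2027 is a Tuesday and not a court holiday, so no extension applies.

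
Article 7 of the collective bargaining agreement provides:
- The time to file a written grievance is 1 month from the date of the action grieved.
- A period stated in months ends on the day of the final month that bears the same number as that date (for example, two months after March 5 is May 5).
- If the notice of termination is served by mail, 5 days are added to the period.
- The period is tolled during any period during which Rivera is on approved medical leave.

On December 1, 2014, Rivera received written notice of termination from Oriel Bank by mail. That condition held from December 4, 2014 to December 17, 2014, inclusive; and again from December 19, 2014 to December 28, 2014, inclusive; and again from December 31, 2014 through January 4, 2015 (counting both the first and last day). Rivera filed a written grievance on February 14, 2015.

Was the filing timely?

1 month after December 1, 2014 is January 1, 2015.
Service was by mail, adding 5 days: January 1, 2015 + 5 days = January 6, 2015.
From December 4, 2014 through December 17, 2014 inclusive is 14 days; tolling adds 14 days: January 6, 2015 + 14 days = January 20, 2015.
From December 19, 2014 through December 28, 2014 inclusive is 10 days; tolling adds 10 days: January 20, 2015 + 10 days = January 30, 2015.
From December 31, 2014 through January 4, 2015 inclusive is 5 days; tolling adds 5 days: January 30, 2015 + 5 days = February 4, 2015.
The deadline is February 4, 2015; the filing on February 14, 2015 is after that date.

No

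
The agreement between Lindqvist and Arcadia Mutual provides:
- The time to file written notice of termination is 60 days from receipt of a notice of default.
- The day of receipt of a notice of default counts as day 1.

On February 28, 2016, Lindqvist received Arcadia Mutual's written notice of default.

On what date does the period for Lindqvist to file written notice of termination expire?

Counting February 28, 2016 as day 1, day 60 is April 27, 2016.

April 27, 2016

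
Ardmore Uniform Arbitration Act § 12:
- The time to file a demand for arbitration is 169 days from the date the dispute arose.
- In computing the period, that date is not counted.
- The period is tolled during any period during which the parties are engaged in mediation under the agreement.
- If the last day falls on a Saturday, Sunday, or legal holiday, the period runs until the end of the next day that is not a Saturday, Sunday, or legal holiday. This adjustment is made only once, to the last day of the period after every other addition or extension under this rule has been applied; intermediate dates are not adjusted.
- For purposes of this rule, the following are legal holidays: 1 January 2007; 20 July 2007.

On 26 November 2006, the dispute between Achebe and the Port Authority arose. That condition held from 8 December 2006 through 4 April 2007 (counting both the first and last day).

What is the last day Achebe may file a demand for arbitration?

September 10, 2007

169 days after 26 November 2006 is May 14, 2007.
From December 8, 2006 through April 4, 2007 inclusive is 118 days; tolling adds 118 days: May 14, 2007 + 118 days = September 9, 2007.
September 9, 2007 is Sunday. The next qualifying day is September 10, 2007.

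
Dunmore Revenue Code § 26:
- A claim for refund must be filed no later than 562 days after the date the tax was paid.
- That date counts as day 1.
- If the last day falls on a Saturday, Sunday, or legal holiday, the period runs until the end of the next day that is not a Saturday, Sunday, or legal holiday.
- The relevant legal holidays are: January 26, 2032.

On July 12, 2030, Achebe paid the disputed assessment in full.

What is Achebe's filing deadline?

Counting July 12, 2030 as day 1, day 562 is January 24, 2032.
January 24, 2032 is Saturday; January 25, 2032 is Sunday; January 26, 2032 is a listed holiday. The next qualifying day is January 27, 2032.

January 27, 2032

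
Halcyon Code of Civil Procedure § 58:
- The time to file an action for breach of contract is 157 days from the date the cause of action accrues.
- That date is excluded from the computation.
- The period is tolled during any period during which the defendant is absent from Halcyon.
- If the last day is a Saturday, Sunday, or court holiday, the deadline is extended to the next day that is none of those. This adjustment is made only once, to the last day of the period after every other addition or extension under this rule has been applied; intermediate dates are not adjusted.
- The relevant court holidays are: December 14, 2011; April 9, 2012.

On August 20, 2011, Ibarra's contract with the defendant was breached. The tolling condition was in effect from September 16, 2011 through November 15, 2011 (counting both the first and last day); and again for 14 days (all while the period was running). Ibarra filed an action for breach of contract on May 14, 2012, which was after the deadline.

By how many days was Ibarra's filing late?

157 days after August 20, 2011 is January 24, 2012.
From September 16, 2011 through November 15, 2011 inclusive is 61 days; tolling adds 61 days: January 24, 2012 + 61 days = March 25, 2012.
Tolling adds 14 days: March 25, 2012 + 14 days = April 8, 2012.
April 8, 2012 is Sunday; April 9, 2012 is a listed holiday. The next qualifying day is April 10, 2012.
The deadline is April 10, 2012; from April 10, 2012 to May 14, 2012 is 34 days.

34 days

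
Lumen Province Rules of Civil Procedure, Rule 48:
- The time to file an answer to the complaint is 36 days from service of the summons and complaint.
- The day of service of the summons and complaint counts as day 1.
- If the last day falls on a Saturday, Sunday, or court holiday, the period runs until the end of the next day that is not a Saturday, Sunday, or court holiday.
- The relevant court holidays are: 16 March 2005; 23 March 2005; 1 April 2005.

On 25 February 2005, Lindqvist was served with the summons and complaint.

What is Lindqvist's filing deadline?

Counting 25 February 2005 as day 1, day 36 is April 1, 2005.
April 1, 2005 is a listed holiday; April 2, 2005 is Saturday; April 3, 2005 is Sunday. The next qualifying day is April 4, 2005.

April 4, 2005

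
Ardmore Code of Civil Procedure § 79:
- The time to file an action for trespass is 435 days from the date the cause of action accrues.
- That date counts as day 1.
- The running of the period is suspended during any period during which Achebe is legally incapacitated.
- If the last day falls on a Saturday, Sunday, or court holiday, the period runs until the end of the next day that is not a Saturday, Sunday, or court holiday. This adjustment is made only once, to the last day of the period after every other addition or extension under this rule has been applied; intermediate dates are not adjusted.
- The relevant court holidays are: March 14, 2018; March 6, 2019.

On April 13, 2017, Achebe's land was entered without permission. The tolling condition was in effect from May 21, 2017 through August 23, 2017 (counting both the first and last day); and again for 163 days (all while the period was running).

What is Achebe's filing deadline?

March 7, 2019

Counting April 13, 2017 as day 1, day 435 is June 21, 2018.
From May 21, 2017 through August 23, 2017 inclusive is 95 days; tolling adds 95 days: June 21, 2018 + 95 days = September 24, 2018.
Tolling adds 163 days: September 24, 2018 + 163 days = March 6, 2019.
March 6, 2019 is a listed holiday. The next qualifying day is March 7, 2019.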